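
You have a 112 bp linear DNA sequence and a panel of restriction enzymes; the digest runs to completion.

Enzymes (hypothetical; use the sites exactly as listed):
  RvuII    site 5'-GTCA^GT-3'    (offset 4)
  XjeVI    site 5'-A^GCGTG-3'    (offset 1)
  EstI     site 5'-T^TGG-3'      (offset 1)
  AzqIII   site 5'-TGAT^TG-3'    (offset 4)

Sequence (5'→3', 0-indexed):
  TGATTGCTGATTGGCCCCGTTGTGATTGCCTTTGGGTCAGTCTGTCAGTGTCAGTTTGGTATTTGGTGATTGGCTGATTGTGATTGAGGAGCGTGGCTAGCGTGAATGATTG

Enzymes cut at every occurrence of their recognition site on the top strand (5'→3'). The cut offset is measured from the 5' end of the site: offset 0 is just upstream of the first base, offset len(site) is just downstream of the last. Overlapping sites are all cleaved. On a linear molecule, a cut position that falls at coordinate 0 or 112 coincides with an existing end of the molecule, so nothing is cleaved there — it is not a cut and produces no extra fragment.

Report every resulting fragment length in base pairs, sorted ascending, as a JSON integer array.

Scan for sites:
  RvuII (GTCAGT, off=4): starts [35, 43, 49] → cuts [39, 47, 53]
  XjeVI (AGCGTG, off=1): starts [89, 98] → cuts [90, 99]
  EstI (TTGG, off=1): starts [10, 31, 55, 62, 69] → cuts [11, 32, 56, 63, 70]
  AzqIII (TGATTG, off=4): starts [0, 7, 22, 66, 74, 80, 106] → cuts [4, 11, 26, 70, 78, 84, 110]

All cut coordinates (distinct, sorted): [4, 11, 26, 32, 39, 47, 53, 56, 63, 70, 78, 84, 90, 99, 110]

Fragment lengths:
  [0,4): 4 bp
  [4,11): 7 bp
  [11,26): 15 bp
  [26,32): 6 bp
  [32,39): 7 bp
  [39,47): 8 bp
  [47,53): 6 bp
  [53,56): 3 bp
  [56,63): 7 bp
  [63,70): 7 bp
  [70,78): 8 bp
  [78,84): 6 bp
  [84,90): 6 bp
  [90,99): 9 bp
  [99,110): 11 bp
  [110,112): 2 bp

[2,3,4,6,6,6,6,7,7,7,7,8,8,9,11,15]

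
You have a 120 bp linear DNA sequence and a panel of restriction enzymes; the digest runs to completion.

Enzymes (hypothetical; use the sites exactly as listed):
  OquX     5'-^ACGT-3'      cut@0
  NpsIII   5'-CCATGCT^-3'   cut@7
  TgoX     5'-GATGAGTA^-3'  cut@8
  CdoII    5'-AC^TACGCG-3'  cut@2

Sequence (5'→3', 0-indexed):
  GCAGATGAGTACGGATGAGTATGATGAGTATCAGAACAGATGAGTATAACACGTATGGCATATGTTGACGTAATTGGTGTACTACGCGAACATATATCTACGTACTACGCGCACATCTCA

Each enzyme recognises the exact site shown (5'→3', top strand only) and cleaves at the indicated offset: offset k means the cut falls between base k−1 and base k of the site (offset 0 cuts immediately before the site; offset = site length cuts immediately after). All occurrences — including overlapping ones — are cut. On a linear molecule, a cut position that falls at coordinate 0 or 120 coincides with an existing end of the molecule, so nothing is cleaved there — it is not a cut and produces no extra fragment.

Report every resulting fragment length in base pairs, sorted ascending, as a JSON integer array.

[4,6,9,10,11,15,15,16,17,17]

Site scan:
  OquX (ACGT, off=0): starts [50, 67, 99] → cuts [50, 67, 99]
  NpsIII (CCATGCT, off=7): no sites
  TgoX (GATGAGTA, off=8): starts [3, 13, 22, 38] → cuts [11, 21, 30, 46]
  CdoII (ACTACGCG, off=2): starts [80, 103] → cuts [82, 105]

Pooled cuts: [11, 21, 30, 46, 50, 67, 82, 99, 105]

Fragments:
  [0,11): 11 bp
  [11,21): 10 bp
  [21,30): 9 bp
  [30,46): 16 bp
  [46,50): 4 bp
  [50,67): 17 bp
  [67,82): 15 bp
  [82,99): 17 bp
  [99,105): 6 bp
  [105,120): 15 bp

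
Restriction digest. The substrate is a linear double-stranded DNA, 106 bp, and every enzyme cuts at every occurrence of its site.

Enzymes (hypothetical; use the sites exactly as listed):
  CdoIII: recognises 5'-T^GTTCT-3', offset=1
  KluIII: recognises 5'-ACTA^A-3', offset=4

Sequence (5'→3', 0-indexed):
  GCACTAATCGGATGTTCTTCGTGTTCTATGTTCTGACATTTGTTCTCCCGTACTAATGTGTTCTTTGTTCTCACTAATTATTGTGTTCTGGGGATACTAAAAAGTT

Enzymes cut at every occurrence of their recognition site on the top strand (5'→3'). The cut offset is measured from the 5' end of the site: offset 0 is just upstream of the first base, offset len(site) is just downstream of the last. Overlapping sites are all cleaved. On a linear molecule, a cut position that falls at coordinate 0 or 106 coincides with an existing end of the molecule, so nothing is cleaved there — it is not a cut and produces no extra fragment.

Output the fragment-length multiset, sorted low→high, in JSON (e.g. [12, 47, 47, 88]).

[4,6,7,7,7,7,8,9,10,12,14,15]

Per-enzyme occurrences:
  CdoIII TGTTCT/1: at [12, 21, 28, 40, 58, 65, 83] ⇒ [13, 22, 29, 41, 59, 66, 84]
  KluIII ACTAA/4: at [2, 51, 72, 95] ⇒ [6, 55, 76, 99]

All cut coordinates (distinct, sorted): [6, 13, 22, 29, 41, 55, 59, 66, 76, 84, 99]

Fragment lengths:
  [0,6): 6 bp
  [6,13): 7 bp
  [13,22): 9 bp
  [22,29): 7 bp
  [29,41): 12 bp
  [41,55): 14 bp
  [55,59): 4 bp
  [59,66): 7 bp
  [66,76): 10 bp
  [76,84): 8 bp
  [84,99): 15 bp
  [99,106): 7 bp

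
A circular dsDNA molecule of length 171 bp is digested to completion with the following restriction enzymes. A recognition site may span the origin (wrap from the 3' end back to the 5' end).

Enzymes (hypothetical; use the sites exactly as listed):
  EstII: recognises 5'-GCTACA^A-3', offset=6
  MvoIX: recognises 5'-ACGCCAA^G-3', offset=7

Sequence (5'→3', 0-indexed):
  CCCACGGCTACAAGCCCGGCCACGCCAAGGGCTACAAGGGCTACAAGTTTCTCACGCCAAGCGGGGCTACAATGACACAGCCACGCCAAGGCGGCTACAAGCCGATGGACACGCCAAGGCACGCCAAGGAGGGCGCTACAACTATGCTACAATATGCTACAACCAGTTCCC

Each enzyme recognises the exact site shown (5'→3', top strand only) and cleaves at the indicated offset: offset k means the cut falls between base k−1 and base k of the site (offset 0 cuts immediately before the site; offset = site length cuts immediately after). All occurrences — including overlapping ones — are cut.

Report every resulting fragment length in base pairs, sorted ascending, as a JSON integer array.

[8,9,10,10,10,11,11,13,15,16,18,18,22]

Per-enzyme occurrences:
  EstII GCTACAA/6: at [6, 30, 39, 65, 93, 134, 145, 155] ⇒ [12, 36, 45, 71, 99, 140, 151, 161]
  MvoIX ACGCCAAG/7: at [21, 53, 82, 110, 120] ⇒ [28, 60, 89, 117, 127]

Pooled cuts: [12, 28, 36, 45, 60, 71, 89, 99, 117, 127, 140, 151, 161]

Fragment lengths:
  12→28: 16 bp
  28→36: 8 bp
  36→45: 9 bp
  45→60: 15 bp
  60→71: 11 bp
  71→89: 18 bp
  89→99: 10 bp
  99→117: 18 bp
  117→127: 10 bp
  127→140: 13 bp
  140→151: 11 bp
  151→161: 10 bp
  161→12 (wrap): 171-161+12 = 22 bp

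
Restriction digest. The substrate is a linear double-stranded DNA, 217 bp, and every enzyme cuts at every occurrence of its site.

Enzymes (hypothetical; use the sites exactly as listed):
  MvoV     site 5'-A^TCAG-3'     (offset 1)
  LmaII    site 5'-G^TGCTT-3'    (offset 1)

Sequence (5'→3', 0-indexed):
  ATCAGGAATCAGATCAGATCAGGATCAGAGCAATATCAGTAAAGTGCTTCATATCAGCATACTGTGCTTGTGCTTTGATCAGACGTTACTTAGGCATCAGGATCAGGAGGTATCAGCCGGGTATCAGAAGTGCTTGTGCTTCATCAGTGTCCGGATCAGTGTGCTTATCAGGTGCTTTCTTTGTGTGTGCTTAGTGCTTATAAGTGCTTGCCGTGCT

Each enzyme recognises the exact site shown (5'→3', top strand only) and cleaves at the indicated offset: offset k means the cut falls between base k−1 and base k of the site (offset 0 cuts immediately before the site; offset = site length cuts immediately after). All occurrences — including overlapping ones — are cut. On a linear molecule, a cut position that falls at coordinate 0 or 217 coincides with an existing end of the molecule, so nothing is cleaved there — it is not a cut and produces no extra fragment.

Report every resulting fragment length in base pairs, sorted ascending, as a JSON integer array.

[1,5,5,5,6,6,6,6,6,6,7,7,7,7,8,9,9,10,10,11,11,11,12,13,15,18]

Per-enzyme occurrences:
  MvoV (ATCAG, off=1): starts [0, 7, 12, 17, 23, 34, 52, 77, 95, 101, 111, 122, 142, 154, 166] → cuts [1, 8, 13, 18, 24, 35, 53, 78, 96, 102, 112, 123, 143, 155, 167]
  LmaII (GTGCTT, off=1): starts [43, 63, 69, 129, 135, 160, 171, 186, 193, 203] → cuts [44, 64, 70, 130, 136, 161, 172, 187, 194, 204]

All cut coordinates (distinct, sorted): [1, 8, 13, 18, 24, 35, 44, 53, 64, 70, 78, 96, 102, 112, 123, 130, 136, 143, 155, 161, 167, 172, 187, 194, 204]

Fragments:
  [0,1): 1 bp
  [1,8): 7 bp
  [8,13): 5 bp
  [13,18): 5 bp
  [18,24): 6 bp
  [24,35): 11 bp
  [35,44): 9 bp
  [44,53): 9 bp
  [53,64): 11 bp
  [64,70): 6 bp
  [70,78): 8 bp
  [78,96): 18 bp
  [96,102): 6 bp
  [102,112): 10 bp
  [112,123): 11 bp
  [123,130): 7 bp
  [130,136): 6 bp
  [136,143): 7 bp
  [143,155): 12 bp
  [155,161): 6 bp
  [161,167): 6 bp
  [167,172): 5 bp
  [172,187): 15 bp
  [187,194): 7 bp
  [194,204): 10 bp
  [204,217): 13 bp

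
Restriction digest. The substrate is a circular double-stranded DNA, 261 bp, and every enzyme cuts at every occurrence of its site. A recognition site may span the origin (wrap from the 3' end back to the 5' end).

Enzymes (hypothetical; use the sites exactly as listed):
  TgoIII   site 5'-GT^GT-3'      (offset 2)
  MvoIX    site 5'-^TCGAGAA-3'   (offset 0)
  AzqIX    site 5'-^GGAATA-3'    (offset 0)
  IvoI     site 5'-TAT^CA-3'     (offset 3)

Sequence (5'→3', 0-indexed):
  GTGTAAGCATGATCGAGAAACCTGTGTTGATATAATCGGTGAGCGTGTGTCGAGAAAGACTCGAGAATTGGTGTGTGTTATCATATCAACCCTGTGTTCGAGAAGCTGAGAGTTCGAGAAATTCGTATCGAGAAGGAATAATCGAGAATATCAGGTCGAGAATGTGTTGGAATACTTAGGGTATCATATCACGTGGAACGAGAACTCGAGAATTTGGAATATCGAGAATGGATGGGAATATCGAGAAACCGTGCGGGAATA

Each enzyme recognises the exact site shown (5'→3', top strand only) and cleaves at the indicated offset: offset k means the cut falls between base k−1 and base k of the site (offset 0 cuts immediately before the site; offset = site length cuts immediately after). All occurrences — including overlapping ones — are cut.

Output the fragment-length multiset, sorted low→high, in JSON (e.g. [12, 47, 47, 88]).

[1,2,2,2,2,3,4,5,5,5,6,6,7,7,8,9,10,10,10,10,11,12,13,13,14,15,16,16,16,21]

Per-enzyme occurrences:
  TgoIII (GTGT, off=2): starts [0, 23, 44, 46, 70, 72, 74, 93, 163] → cuts [2, 25, 46, 48, 72, 74, 76, 95, 165]
  MvoIX (TCGAGAA, off=0): starts [12, 49, 60, 97, 113, 127, 141, 155, 205, 221, 240] → cuts [12, 49, 60, 97, 113, 127, 141, 155, 205, 221, 240]
  AzqIX (GGAATA, off=0): starts [134, 168, 215, 234, 255] → cuts [134, 168, 215, 234, 255]
  IvoI (TATCA, off=3): starts [78, 83, 148, 181, 186] → cuts [81, 86, 151, 184, 189]

Pooled cuts: [2, 12, 25, 46, 48, 49, 60, 72, 74, 76, 81, 86, 95, 97, 113, 127, 134, 141, 151, 155, 165, 168, 184, 189, 205, 215, 221, 234, 240, 255]

Fragment lengths:
  2→12: 10 bp
  12→25: 13 bp
  25→46: 21 bp
  46→48: 2 bp
  48→49: 1 bp
  49→60: 11 bp
  60→72: 12 bp
  72→74: 2 bp
  74→76: 2 bp
  76→81: 5 bp
  81→86: 5 bp
  86→95: 9 bp
  95→97: 2 bp
  97→113: 16 bp
  113→127: 14 bp
  127→134: 7 bp
  134→141: 7 bp
  141→151: 10 bp
  151→155: 4 bp
  155→165: 10 bp
  165→168: 3 bp
  168→184: 16 bp
  184→189: 5 bp
  189→205: 16 bp
  205→215: 10 bp
  215→221: 6 bp
  221→234: 13 bp
  234→240: 6 bp
  240→255: 15 bp
  255→2 (wrap): 261-255+2 = 8 bp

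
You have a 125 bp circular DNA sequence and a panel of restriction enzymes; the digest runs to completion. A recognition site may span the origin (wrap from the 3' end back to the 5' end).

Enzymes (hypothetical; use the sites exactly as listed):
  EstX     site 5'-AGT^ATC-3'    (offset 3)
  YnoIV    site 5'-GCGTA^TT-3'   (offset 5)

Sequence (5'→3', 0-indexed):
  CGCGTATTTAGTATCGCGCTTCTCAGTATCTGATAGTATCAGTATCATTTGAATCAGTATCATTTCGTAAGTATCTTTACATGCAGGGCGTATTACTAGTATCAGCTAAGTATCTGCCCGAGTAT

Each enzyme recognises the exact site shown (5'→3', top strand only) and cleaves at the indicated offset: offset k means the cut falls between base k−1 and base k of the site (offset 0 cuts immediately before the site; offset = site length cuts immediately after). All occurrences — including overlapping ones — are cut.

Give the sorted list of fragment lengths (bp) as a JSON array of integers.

[6,6,8,8,10,11,12,14,15,15,20]

Per-enzyme occurrences:
  EstX (AGTATC, off=3): starts [9, 24, 34, 40, 55, 69, 97, 108, 120] → cuts [12, 27, 37, 43, 58, 72, 100, 111, 123]
  YnoIV (GCGTATT, off=5): starts [1, 87] → cuts [6, 92]

All cut coordinates (distinct, sorted): [6, 12, 27, 37, 43, 58, 72, 92, 100, 111, 123]

Fragment lengths:
  6→12: 6 bp
  12→27: 15 bp
  27→37: 10 bp
  37→43: 6 bp
  43→58: 15 bp
  58→72: 14 bp
  72→92: 20 bp
  92→100: 8 bp
  100→111: 11 bp
  111→123: 12 bp
  123→6 (wrap): 125-123+6 = 8 bp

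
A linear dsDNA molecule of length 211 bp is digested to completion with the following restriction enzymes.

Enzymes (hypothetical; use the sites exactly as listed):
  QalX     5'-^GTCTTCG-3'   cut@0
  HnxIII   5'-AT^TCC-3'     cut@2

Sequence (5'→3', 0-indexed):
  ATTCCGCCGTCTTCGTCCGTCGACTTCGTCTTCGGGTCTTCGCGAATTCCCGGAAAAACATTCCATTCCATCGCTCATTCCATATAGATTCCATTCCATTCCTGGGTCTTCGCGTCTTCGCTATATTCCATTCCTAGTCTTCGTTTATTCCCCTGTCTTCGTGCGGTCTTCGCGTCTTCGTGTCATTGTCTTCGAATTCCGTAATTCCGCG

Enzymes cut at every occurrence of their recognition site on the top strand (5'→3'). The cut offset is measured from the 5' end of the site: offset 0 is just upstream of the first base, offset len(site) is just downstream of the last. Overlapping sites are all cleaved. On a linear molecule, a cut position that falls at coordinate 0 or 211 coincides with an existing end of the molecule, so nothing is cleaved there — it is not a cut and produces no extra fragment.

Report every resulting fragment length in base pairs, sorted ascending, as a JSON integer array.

[2,5,5,5,5,5,6,6,6,6,8,8,8,8,10,11,11,12,12,12,13,14,14,19]

Per-enzyme occurrences:
  QalX GTCTTCG/0: at [8, 27, 35, 105, 113, 136, 154, 165, 173, 187] ⇒ [8, 27, 35, 105, 113, 136, 154, 165, 173, 187]
  HnxIII ATTCC/2: at [0, 45, 59, 64, 76, 87, 92, 97, 124, 129, 146, 195, 203] ⇒ [2, 47, 61, 66, 78, 89, 94, 99, 126, 131, 148, 197, 205]

Pooled cuts: [2, 8, 27, 35, 47, 61, 66, 78, 89, 94, 99, 105, 113, 126, 131, 136, 148, 154, 165, 173, 187, 197, 205]

Fragments:
  [0,2): 2 bp
  [2,8): 6 bp
  [8,27): 19 bp
  [27,35): 8 bp
  [35,47): 12 bp
  [47,61): 14 bp
  [61,66): 5 bp
  [66,78): 12 bp
  [78,89): 11 bp
  [89,94): 5 bp
  [94,99): 5 bp
  [99,105): 6 bp
  [105,113): 8 bp
  [113,126): 13 bp
  [126,131): 5 bp
  [131,136): 5 bp
  [136,148): 12 bp
  [148,154): 6 bp
  [154,165): 11 bp
  [165,173): 8 bp
  [173,187): 14 bp
  [187,197): 10 bp
  [197,205): 8 bp
  [205,211): 6 bp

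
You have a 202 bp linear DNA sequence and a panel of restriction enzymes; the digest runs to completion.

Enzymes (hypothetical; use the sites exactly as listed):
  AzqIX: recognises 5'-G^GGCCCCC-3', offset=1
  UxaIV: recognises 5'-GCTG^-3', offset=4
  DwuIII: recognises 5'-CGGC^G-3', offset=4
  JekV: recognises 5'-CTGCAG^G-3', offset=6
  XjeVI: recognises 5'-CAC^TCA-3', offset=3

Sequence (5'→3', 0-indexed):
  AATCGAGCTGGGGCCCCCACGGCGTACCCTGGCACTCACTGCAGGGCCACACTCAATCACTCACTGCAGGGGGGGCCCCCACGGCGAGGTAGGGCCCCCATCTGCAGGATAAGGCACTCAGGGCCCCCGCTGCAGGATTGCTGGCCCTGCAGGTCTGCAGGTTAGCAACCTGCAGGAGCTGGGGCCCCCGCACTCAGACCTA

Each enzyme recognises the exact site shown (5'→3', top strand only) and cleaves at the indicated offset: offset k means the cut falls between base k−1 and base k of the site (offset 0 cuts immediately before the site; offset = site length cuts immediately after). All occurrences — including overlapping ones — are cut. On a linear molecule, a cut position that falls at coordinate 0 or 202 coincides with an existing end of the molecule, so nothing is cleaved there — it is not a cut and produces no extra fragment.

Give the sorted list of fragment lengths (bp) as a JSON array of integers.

Site scan:
  AzqIX (GGGCCCCC, off=1): starts [10, 72, 91, 120, 181] → cuts [11, 73, 92, 121, 182]
  UxaIV (GCTG, off=4): starts [6, 128, 139, 177] → cuts [10, 132, 143, 181]
  DwuIII (CGGCG, off=4): starts [19, 81] → cuts [23, 85]
  JekV (CTGCAGG, off=6): starts [38, 63, 101, 129, 146, 154, 169] → cuts [44, 69, 107, 135, 152, 160, 175]
  XjeVI (CACTCA, off=3): starts [32, 49, 57, 114, 190] → cuts [35, 52, 60, 117, 193]

Pooled cuts: [10, 11, 23, 35, 44, 52, 60, 69, 73, 85, 92, 107, 117, 121, 132, 135, 143, 152, 160, 175, 181, 182, 193]

Fragment lengths:
  [0,10): 10 bp
  [10,11): 1 bp
  [11,23): 12 bp
  [23,35): 12 bp
  [35,44): 9 bp
  [44,52): 8 bp
  [52,60): 8 bp
  [60,69): 9 bp
  [69,73): 4 bp
  [73,85): 12 bp
  [85,92): 7 bp
  [92,107): 15 bp
  [107,117): 10 bp
  [117,121): 4 bp
  [121,132): 11 bp
  [132,135): 3 bp
  [135,143): 8 bp
  [143,152): 9 bp
  [152,160): 8 bp
  [160,175): 15 bp
  [175,181): 6 bp
  [181,182): 1 bp
  [182,193): 11 bp
  [193,202): 9 bp

[1,1,3,4,4,6,7,8,8,8,8,9,9,9,9,10,10,11,11,12,12,12,15,15]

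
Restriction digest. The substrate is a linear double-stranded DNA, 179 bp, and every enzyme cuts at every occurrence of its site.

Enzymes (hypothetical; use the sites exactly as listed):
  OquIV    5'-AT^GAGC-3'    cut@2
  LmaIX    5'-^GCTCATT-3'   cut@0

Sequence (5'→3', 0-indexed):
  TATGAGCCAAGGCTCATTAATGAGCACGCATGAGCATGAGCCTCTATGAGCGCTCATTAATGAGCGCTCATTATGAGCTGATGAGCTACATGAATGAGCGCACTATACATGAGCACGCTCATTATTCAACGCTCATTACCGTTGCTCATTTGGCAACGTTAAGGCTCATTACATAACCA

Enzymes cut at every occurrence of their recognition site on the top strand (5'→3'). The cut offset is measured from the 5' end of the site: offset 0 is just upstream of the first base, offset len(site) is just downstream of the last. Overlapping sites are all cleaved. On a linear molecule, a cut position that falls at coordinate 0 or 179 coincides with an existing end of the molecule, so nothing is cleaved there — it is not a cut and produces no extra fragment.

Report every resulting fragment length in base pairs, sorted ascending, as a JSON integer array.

[3,4,4,6,6,8,8,9,10,10,10,10,13,13,14,15,16,20]

Scan for sites:
  OquIV (ATGAGC, off=2): starts [1, 19, 29, 35, 45, 59, 72, 80, 93, 108] → cuts [3, 21, 31, 37, 47, 61, 74, 82, 95, 110]
  LmaIX (GCTCATT, off=0): starts [11, 51, 65, 116, 130, 143, 163] → cuts [11, 51, 65, 116, 130, 143, 163]

All cut coordinates (distinct, sorted): [3, 11, 21, 31, 37, 47, 51, 61, 65, 74, 82, 95, 110, 116, 130, 143, 163]

Fragments:
  [0,3): 3 bp
  [3,11): 8 bp
  [11,21): 10 bp
  [21,31): 10 bp
  [31,37): 6 bp
  [37,47): 10 bp
  [47,51): 4 bp
  [51,61): 10 bp
  [61,65): 4 bp
  [65,74): 9 bp
  [74,82): 8 bp
  [82,95): 13 bp
  [95,110): 15 bp
  [110,116): 6 bp
  [116,130): 14 bp
  [130,143): 13 bp
  [143,163): 20 bp
  [163,179): 16 bp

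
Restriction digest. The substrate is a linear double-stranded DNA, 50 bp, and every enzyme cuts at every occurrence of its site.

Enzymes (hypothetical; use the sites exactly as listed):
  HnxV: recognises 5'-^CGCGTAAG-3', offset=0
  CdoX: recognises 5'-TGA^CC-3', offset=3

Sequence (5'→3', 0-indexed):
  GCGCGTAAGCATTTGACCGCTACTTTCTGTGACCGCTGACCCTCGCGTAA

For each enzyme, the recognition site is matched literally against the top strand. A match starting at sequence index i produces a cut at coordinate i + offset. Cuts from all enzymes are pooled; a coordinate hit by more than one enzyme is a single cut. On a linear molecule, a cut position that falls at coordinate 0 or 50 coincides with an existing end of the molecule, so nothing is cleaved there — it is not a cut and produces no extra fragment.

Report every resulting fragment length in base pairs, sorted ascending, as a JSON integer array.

Per-enzyme occurrences:
  HnxV (CGCGTAAG, off=0): starts [1] → cuts [1]
  CdoX (TGACC, off=3): starts [13, 29, 36] → cuts [16, 32, 39]

All cut coordinates (distinct, sorted): [1, 16, 32, 39]

Fragment lengths:
  [0,1): 1 bp
  [1,16): 15 bp
  [16,32): 16 bp
  [32,39): 7 bp
  [39,50): 11 bp

[1,7,11,15,16]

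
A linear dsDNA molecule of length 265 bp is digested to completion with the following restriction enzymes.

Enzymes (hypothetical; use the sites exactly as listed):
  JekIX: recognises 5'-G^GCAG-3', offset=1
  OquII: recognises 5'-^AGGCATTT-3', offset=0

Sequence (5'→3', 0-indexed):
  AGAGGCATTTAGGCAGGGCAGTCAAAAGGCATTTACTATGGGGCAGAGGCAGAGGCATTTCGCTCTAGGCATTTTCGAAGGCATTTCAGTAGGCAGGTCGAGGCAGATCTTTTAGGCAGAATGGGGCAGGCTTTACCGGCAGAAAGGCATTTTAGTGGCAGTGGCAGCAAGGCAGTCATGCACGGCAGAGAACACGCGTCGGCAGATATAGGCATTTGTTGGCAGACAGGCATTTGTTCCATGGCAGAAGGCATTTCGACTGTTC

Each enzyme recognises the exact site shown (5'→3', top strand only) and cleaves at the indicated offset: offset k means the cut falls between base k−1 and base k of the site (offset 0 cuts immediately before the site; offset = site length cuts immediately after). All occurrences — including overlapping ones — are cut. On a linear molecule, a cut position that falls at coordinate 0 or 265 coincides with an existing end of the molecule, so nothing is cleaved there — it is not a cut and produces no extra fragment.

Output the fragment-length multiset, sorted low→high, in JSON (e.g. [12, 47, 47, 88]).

Site scan:
  JekIX GGCAG/1: at [11, 16, 41, 47, 91, 101, 114, 124, 137, 156, 162, 170, 183, 200, 220, 242] ⇒ [12, 17, 42, 48, 92, 102, 115, 125, 138, 157, 163, 171, 184, 201, 221, 243]
  OquII AGGCATTT/0: at [2, 26, 52, 66, 78, 144, 209, 227, 248] ⇒ [2, 26, 52, 66, 78, 144, 209, 227, 248]

Pooled cuts: [2, 12, 17, 26, 42, 48, 52, 66, 78, 92, 102, 115, 125, 138, 144, 157, 163, 171, 184, 201, 209, 221, 227, 243, 248]

Fragment lengths:
  [0,2): 2 bp
  [2,12): 10 bp
  [12,17): 5 bp
  [17,26): 9 bp
  [26,42): 16 bp
  [42,48): 6 bp
  [48,52): 4 bp
  [52,66): 14 bp
  [66,78): 12 bp
  [78,92): 14 bp
  [92,102): 10 bp
  [102,115): 13 bp
  [115,125): 10 bp
  [125,138): 13 bp
  [138,144): 6 bp
  [144,157): 13 bp
  [157,163): 6 bp
  [163,171): 8 bp
  [171,184): 13 bp
  [184,201): 17 bp
  [201,209): 8 bp
  [209,221): 12 bp
  [221,227): 6 bp
  [227,243): 16 bp
  [243,248): 5 bp
  [248,265): 17 bp

[2,4,5,5,6,6,6,6,8,8,9,10,10,10,12,12,13,13,13,13,14,14,16,16,17,17]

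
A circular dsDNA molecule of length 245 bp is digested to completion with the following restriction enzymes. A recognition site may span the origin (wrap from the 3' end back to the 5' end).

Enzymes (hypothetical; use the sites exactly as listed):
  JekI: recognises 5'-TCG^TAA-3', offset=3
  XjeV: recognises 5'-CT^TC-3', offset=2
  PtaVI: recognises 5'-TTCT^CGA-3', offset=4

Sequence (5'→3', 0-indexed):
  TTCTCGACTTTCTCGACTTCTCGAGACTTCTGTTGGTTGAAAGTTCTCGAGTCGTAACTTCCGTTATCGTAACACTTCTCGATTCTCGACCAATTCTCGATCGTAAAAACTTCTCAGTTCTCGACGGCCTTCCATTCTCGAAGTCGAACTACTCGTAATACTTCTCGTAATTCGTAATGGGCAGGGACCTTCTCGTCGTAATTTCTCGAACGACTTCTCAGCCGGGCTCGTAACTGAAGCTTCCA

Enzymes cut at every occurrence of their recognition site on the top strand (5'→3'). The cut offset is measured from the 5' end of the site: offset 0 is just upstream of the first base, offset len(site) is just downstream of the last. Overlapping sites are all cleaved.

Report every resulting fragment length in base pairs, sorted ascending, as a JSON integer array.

Site scan:
  JekI (TCGTAA, off=3): starts [51, 66, 100, 152, 164, 171, 195, 227] → cuts [54, 69, 103, 155, 167, 174, 198, 230]
  XjeV (CTTC, off=2): starts [16, 26, 57, 74, 109, 128, 160, 188, 213, 239] → cuts [18, 28, 59, 76, 111, 130, 162, 190, 215, 241]
  PtaVI (TTCTCGA, off=4): starts [0, 9, 17, 43, 75, 82, 93, 117, 134, 202] → cuts [4, 13, 21, 47, 79, 86, 97, 121, 138, 206]

All cut coordinates (distinct, sorted): [4, 13, 18, 21, 28, 47, 54, 59, 69, 76, 79, 86, 97, 103, 111, 121, 130, 138, 155, 162, 167, 174, 190, 198, 206, 215, 230, 241]

Fragments:
  4→13: 9 bp
  13→18: 5 bp
  18→21: 3 bp
  21→28: 7 bp
  28→47: 19 bp
  47→54: 7 bp
  54→59: 5 bp
  59→69: 10 bp
  69→76: 7 bp
  76→79: 3 bp
  79→86: 7 bp
  86→97: 11 bp
  97→103: 6 bp
  103→111: 8 bp
  111→121: 10 bp
  121→130: 9 bp
  130→138: 8 bp
  138→155: 17 bp
  155→162: 7 bp
  162→167: 5 bp
  167→174: 7 bp
  174→190: 16 bp
  190→198: 8 bp
  198→206: 8 bp
  206→215: 9 bp
  215→230: 15 bp
  230→241: 11 bp
  241→4 (wrap): 245-241+4 = 8 bp

[3,3,5,5,5,6,7,7,7,7,7,7,8,8,8,8,8,9,9,9,10,10,11,11,15,16,17,19]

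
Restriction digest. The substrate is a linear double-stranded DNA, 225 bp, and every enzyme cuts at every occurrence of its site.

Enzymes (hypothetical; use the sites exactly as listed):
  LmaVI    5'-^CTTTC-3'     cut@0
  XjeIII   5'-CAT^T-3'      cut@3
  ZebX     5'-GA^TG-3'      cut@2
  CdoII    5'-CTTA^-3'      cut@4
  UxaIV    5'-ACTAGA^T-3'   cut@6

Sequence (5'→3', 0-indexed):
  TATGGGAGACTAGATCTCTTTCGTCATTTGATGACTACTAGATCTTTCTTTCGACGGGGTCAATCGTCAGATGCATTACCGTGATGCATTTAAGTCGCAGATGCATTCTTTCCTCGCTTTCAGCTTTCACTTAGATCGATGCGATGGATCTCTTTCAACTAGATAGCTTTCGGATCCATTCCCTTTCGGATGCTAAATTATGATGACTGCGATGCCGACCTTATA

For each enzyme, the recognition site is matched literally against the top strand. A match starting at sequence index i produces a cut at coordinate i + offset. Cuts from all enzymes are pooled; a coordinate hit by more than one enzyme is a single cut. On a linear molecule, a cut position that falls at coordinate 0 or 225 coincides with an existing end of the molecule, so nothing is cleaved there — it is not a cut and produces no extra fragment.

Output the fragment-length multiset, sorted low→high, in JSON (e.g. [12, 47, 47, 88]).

Per-enzyme occurrences:
  LmaVI (CTTTC, off=0): starts [17, 43, 47, 107, 116, 123, 151, 166, 182] → cuts [17, 43, 47, 107, 116, 123, 151, 166, 182]
  XjeIII (CATT, off=3): starts [24, 73, 86, 103, 176] → cuts [27, 76, 89, 106, 179]
  ZebX (GATG, off=2): starts [29, 69, 82, 99, 137, 142, 188, 201, 210] → cuts [31, 71, 84, 101, 139, 144, 190, 203, 212]
  CdoII (CTTA, off=4): starts [129, 219] → cuts [133, 223]
  UxaIV (ACTAGAT, off=6): starts [8, 36, 157] → cuts [14, 42, 163]

Pooled cuts: [14, 17, 27, 31, 42, 43, 47, 71, 76, 84, 89, 101, 106, 107, 116, 123, 133, 139, 144, 151, 163, 166, 179, 182, 190, 203, 212, 223]

Fragments:
  [0,14): 14 bp
  [14,17): 3 bp
  [17,27): 10 bp
  [27,31): 4 bp
  [31,42): 11 bp
  [42,43): 1 bp
  [43,47): 4 bp
  [47,71): 24 bp
  [71,76): 5 bp
  [76,84): 8 bp
  [84,89): 5 bp
  [89,101): 12 bp
  [101,106): 5 bp
  [106,107): 1 bp
  [107,116): 9 bp
  [116,123): 7 bp
  [123,133): 10 bp
  [133,139): 6 bp
  [139,144): 5 bp
  [144,151): 7 bp
  [151,163): 12 bp
  [163,166): 3 bp
  [166,179): 13 bp
  [179,182): 3 bp
  [182,190): 8 bp
  [190,203): 13 bp
  [203,212): 9 bp
  [212,223): 11 bp
  [223,225): 2 bp

[1,1,2,3,3,3,4,4,5,5,5,5,6,7,7,8,8,9,9,10,10,11,11,12,12,13,13,14,24]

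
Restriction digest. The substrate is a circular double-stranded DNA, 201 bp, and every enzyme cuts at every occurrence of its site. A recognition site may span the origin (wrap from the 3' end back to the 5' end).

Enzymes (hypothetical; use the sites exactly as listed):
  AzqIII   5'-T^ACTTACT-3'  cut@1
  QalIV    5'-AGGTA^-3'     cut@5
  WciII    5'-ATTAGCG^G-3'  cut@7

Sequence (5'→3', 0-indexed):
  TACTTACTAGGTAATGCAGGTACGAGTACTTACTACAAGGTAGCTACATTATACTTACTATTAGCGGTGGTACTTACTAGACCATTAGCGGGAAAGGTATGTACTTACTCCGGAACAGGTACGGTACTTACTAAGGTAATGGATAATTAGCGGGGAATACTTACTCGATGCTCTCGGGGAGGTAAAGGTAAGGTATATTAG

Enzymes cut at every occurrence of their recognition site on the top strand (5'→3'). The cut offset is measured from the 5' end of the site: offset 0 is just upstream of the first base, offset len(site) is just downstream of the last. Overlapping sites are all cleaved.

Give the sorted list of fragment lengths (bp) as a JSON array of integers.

Scan for sites:
  AzqIII (TACTTACT, off=1): starts [0, 26, 51, 70, 101, 124, 157] → cuts [1, 27, 52, 71, 102, 125, 158]
  QalIV (AGGTA, off=5): starts [8, 17, 37, 94, 116, 133, 179, 185, 190] → cuts [13, 22, 42, 99, 121, 138, 184, 190, 195]
  WciII (ATTAGCGG, off=7): starts [59, 83, 145] → cuts [66, 90, 152]

All cut coordinates (distinct, sorted): [1, 13, 22, 27, 42, 52, 66, 71, 90, 99, 102, 121, 125, 138, 152, 158, 184, 190, 195]

Fragment lengths:
  1→13: 12 bp
  13→22: 9 bp
  22→27: 5 bp
  27→42: 15 bp
  42→52: 10 bp
  52→66: 14 bp
  66→71: 5 bp
  71→90: 19 bp
  90→99: 9 bp
  99→102: 3 bp
  102→121: 19 bp
  121→125: 4 bp
  125→138: 13 bp
  138→152: 14 bp
  152→158: 6 bp
  158→184: 26 bp
  184→190: 6 bp
  190→195: 5 bp
  195→1 (wrap): 201-195+1 = 7 bp

[3,4,5,5,5,6,6,7,9,9,10,12,13,14,14,15,19,19,26]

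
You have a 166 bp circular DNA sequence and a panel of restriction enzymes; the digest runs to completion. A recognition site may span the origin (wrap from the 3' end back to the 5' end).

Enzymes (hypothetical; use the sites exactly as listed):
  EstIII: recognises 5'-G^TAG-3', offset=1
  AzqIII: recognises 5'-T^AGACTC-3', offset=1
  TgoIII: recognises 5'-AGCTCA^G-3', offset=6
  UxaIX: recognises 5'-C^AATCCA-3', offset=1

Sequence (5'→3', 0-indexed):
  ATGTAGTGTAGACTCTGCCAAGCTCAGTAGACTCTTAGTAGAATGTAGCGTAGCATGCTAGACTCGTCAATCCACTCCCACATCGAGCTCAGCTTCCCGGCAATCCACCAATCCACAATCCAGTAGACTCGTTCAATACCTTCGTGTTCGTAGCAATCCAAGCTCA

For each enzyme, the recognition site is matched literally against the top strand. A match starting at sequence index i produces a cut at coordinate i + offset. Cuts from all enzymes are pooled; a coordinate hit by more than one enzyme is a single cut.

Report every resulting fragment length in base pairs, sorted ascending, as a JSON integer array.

Scan for sites:
  EstIII GTAG/1: at [2, 7, 26, 37, 44, 49, 122, 149] ⇒ [3, 8, 27, 38, 45, 50, 123, 150]
  AzqIII TAGACTC/1: at [8, 27, 58, 123] ⇒ [9, 28, 59, 124]
  TgoIII AGCTCAG/6: at [20, 85] ⇒ [26, 91]
  UxaIX CAATCCA/1: at [67, 100, 108, 115, 153] ⇒ [68, 101, 109, 116, 154]

Pooled cuts: [3, 8, 9, 26, 27, 28, 38, 45, 50, 59, 68, 91, 101, 109, 116, 123, 124, 150, 154]

Fragments:
  3→8: 5 bp
  8→9: 1 bp
  9→26: 17 bp
  26→27: 1 bp
  27→28: 1 bp
  28→38: 10 bp
  38→45: 7 bp
  45→50: 5 bp
  50→59: 9 bp
  59→68: 9 bp
  68→91: 23 bp
  91→101: 10 bp
  101→109: 8 bp
  109→116: 7 bp
  116→123: 7 bp
  123→124: 1 bp
  124→150: 26 bp
  150→154: 4 bp
  154→3 (wrap): 166-154+3 = 15 bp

[1,1,1,1,4,5,5,7,7,7,8,9,9,10,10,15,17,23,26]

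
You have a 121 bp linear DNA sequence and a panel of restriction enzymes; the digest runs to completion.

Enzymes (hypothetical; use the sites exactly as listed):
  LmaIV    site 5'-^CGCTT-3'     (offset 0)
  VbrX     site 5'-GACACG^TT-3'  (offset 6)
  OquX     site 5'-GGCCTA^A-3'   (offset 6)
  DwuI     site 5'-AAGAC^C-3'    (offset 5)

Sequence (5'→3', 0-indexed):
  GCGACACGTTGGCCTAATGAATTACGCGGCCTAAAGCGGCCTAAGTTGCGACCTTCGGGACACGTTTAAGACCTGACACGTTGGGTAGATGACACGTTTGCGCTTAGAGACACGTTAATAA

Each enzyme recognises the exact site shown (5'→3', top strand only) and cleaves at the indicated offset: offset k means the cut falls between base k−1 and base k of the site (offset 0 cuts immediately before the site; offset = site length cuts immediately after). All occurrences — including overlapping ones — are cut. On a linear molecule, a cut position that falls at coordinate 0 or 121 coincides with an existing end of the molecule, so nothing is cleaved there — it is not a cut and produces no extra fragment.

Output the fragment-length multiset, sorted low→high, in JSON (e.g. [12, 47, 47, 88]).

[4,7,8,8,8,8,10,14,16,17,21]

Scan for sites:
  LmaIV (CGCTT, off=0): starts [100] → cuts [100]
  VbrX (GACACGTT, off=6): starts [2, 58, 74, 90, 108] → cuts [8, 64, 80, 96, 114]
  OquX (GGCCTAA, off=6): starts [10, 27, 37] → cuts [16, 33, 43]
  DwuI (AAGACC, off=5): starts [67] → cuts [72]

Pooled cuts: [8, 16, 33, 43, 64, 72, 80, 96, 100, 114]

Fragments:
  [0,8): 8 bp
  [8,16): 8 bp
  [16,33): 17 bp
  [33,43): 10 bp
  [43,64): 21 bp
  [64,72): 8 bp
  [72,80): 8 bp
  [80,96): 16 bp
  [96,100): 4 bp
  [100,114): 14 bp
  [114,121): 7 bp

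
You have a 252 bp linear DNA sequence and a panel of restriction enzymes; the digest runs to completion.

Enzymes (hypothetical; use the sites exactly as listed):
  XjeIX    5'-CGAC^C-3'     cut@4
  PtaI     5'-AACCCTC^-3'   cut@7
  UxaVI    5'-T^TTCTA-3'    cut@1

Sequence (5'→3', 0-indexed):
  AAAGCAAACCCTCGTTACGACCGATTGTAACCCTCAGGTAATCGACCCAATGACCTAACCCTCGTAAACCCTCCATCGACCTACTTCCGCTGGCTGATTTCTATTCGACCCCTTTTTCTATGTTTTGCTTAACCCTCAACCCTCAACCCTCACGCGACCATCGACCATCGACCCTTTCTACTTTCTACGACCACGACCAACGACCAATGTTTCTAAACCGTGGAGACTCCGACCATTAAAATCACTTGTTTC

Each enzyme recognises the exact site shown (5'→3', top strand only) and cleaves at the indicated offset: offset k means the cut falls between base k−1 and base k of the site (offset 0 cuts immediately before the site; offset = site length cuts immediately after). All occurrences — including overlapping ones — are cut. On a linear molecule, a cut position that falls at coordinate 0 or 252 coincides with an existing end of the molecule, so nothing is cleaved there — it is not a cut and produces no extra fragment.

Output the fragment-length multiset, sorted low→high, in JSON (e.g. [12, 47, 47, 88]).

[3,6,6,6,7,7,7,7,7,7,7,7,8,9,10,11,11,13,14,17,18,19,22,23]

Scan for sites:
  XjeIX (CGACC, off=4): starts [17, 42, 76, 105, 154, 161, 168, 187, 193, 200, 229] → cuts [21, 46, 80, 109, 158, 165, 172, 191, 197, 204, 233]
  PtaI (AACCCTC, off=7): starts [6, 28, 56, 66, 130, 137, 144] → cuts [13, 35, 63, 73, 137, 144, 151]
  UxaVI (TTTCTA, off=1): starts [97, 114, 174, 181, 209] → cuts [98, 115, 175, 182, 210]

All cut coordinates (distinct, sorted): [13, 21, 35, 46, 63, 73, 80, 98, 109, 115, 137, 144, 151, 158, 165, 172, 175, 182, 191, 197, 204, 210, 233]

Fragment lengths:
  [0,13): 13 bp
  [13,21): 8 bp
  [21,35): 14 bp
  [35,46): 11 bp
  [46,63): 17 bp
  [63,73): 10 bp
  [73,80): 7 bp
  [80,98): 18 bp
  [98,109): 11 bp
  [109,115): 6 bp
  [115,137): 22 bp
  [137,144): 7 bp
  [144,151): 7 bp
  [151,158): 7 bp
  [158,165): 7 bp
  [165,172): 7 bp
  [172,175): 3 bp
  [175,182): 7 bp
  [182,191): 9 bp
  [191,197): 6 bp
  [197,204): 7 bp
  [204,210): 6 bp
  [210,233): 23 bp
  [233,252): 19 bp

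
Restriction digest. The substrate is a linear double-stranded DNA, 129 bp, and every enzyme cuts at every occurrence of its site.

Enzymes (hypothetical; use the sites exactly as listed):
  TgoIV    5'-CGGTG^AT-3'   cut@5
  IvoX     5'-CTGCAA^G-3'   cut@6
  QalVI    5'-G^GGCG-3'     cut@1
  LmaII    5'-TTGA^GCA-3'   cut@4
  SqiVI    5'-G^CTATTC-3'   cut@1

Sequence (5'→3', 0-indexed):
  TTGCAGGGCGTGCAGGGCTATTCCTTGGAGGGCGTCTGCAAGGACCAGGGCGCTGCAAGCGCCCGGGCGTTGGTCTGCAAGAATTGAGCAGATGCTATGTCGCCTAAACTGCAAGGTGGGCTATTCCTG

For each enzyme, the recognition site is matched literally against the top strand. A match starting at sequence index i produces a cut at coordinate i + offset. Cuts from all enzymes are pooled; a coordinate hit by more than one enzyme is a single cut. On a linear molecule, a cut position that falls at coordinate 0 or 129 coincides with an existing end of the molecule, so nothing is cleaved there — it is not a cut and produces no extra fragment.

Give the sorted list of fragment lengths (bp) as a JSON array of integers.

[6,6,7,7,7,9,10,11,11,13,15,27]

Per-enzyme occurrences:
  TgoIV (CGGTGAT, off=5): no sites
  IvoX (CTGCAAG, off=6): starts [35, 52, 74, 108] → cuts [41, 58, 80, 114]
  QalVI (GGGCG, off=1): starts [5, 29, 47, 64] → cuts [6, 30, 48, 65]
  LmaII (TTGAGCA, off=4): starts [83] → cuts [87]
  SqiVI (GCTATTC, off=1): starts [16, 119] → cuts [17, 120]

All cut coordinates (distinct, sorted): [6, 17, 30, 41, 48, 58, 65, 80, 87, 114, 120]

Fragments:
  [0,6): 6 bp
  [6,17): 11 bp
  [17,30): 13 bp
  [30,41): 11 bp
  [41,48): 7 bp
  [48,58): 10 bp
  [58,65): 7 bp
  [65,80): 15 bp
  [80,87): 7 bp
  [87,114): 27 bp
  [114,120): 6 bp
  [120,129): 9 bp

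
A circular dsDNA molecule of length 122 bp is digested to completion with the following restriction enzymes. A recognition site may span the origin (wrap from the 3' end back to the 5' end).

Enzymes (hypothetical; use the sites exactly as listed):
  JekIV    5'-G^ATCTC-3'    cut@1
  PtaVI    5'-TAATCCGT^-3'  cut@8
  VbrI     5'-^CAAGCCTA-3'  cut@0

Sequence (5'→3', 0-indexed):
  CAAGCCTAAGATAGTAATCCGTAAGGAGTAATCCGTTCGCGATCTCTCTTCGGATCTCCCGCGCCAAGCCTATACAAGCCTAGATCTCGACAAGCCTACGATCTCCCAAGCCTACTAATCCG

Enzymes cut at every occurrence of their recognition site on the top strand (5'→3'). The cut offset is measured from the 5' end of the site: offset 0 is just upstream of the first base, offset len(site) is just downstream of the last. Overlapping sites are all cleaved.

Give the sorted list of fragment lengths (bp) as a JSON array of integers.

[5,6,7,9,10,10,11,12,14,16,22]

Site scan:
  JekIV (GATCTC, off=1): starts [40, 52, 82, 99] → cuts [41, 53, 83, 100]
  PtaVI (TAATCCGT, off=8): starts [14, 28] → cuts [22, 36]
  VbrI (CAAGCCTA, off=0): starts [0, 64, 74, 90, 106] → cuts [0, 64, 74, 90, 106]

All cut coordinates (distinct, sorted): [0, 22, 36, 41, 53, 64, 74, 83, 90, 100, 106]

Fragments:
  0→22: 22 bp
  22→36: 14 bp
  36→41: 5 bp
  41→53: 12 bp
  53→64: 11 bp
  64→74: 10 bp
  74→83: 9 bp
  83→90: 7 bp
  90→100: 10 bp
  100→106: 6 bp
  106→0 (wrap): 122-106+0 = 16 bp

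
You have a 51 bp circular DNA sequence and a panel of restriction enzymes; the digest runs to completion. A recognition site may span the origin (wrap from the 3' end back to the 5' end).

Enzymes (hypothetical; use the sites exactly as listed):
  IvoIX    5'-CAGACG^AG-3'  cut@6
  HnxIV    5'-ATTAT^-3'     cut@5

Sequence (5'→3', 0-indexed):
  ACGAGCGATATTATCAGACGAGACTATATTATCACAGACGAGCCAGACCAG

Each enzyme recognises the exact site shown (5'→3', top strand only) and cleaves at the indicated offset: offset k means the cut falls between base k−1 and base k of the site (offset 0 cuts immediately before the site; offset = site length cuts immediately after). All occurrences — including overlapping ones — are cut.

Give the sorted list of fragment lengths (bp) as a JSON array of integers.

[6,8,11,12,14]

Per-enzyme occurrences:
  IvoIX CAGACGAG/6: at [14, 34, 48] ⇒ [3, 20, 40]
  HnxIV ATTAT/5: at [9, 27] ⇒ [14, 32]

All cut coordinates (distinct, sorted): [3, 14, 20, 32, 40]

Fragment lengths:
  3→14: 11 bp
  14→20: 6 bp
  20→32: 12 bp
  32→40: 8 bp
  40→3 (wrap): 51-40+3 = 14 bp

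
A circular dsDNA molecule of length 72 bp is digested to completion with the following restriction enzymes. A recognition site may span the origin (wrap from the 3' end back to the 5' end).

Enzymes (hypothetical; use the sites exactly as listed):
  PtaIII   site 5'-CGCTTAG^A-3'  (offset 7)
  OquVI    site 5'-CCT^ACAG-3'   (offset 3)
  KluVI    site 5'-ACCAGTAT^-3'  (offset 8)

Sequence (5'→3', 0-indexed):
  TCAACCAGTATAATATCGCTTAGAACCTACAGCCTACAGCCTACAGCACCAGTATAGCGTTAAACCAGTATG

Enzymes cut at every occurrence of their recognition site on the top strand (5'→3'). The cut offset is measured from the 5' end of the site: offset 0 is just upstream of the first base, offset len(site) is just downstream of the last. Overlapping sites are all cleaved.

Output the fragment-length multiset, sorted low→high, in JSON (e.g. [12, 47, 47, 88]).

Scan for sites:
  PtaIII (CGCTTAGA, off=7): starts [16] → cuts [23]
  OquVI (CCTACAG, off=3): starts [25, 32, 39] → cuts [28, 35, 42]
  KluVI (ACCAGTAT, off=8): starts [3, 47, 63] → cuts [11, 55, 71]

Pooled cuts: [11, 23, 28, 35, 42, 55, 71]

Fragment lengths:
  11→23: 12 bp
  23→28: 5 bp
  28→35: 7 bp
  35→42: 7 bp
  42→55: 13 bp
  55→71: 16 bp
  71→11 (wrap): 72-71+11 = 12 bp

[5,7,7,12,12,13,16]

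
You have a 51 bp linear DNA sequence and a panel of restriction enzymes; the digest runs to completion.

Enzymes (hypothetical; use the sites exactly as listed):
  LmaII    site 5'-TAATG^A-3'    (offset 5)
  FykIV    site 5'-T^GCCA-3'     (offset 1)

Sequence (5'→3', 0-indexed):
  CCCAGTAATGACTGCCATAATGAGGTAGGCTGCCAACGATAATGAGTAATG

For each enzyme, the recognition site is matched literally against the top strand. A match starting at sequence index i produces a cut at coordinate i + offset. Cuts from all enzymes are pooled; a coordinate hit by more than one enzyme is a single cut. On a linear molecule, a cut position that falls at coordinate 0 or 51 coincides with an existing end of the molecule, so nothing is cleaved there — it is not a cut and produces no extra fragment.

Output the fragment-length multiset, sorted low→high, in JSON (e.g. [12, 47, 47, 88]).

[3,7,9,9,10,13]

Scan for sites:
  LmaII TAATGA/5: at [5, 17, 39] ⇒ [10, 22, 44]
  FykIV TGCCA/1: at [12, 30] ⇒ [13, 31]

All cut coordinates (distinct, sorted): [10, 13, 22, 31, 44]

Fragment lengths:
  [0,10): 10 bp
  [10,13): 3 bp
  [13,22): 9 bp
  [22,31): 9 bp
  [31,44): 13 bp
  [44,51): 7 bp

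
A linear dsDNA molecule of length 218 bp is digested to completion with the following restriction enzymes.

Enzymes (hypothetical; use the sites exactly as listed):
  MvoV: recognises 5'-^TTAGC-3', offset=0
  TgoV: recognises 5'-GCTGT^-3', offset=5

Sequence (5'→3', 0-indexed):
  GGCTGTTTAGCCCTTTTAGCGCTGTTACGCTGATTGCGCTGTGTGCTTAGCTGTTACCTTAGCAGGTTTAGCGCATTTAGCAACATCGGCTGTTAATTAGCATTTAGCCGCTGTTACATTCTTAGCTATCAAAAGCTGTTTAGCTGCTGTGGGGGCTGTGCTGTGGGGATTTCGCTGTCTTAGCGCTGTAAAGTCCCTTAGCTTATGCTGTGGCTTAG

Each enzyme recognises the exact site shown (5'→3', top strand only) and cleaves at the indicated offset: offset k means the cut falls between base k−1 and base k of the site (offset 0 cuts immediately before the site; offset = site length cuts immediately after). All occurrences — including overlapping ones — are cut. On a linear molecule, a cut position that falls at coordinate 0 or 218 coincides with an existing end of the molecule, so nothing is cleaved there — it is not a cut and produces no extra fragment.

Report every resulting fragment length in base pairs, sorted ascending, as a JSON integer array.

[1,3,4,4,5,6,7,7,7,8,8,9,9,9,9,10,10,11,11,14,14,17,17,18]

Site scan:
  MvoV TTAGC/0: at [6, 15, 46, 58, 67, 76, 96, 103, 121, 139, 179, 197] ⇒ [6, 15, 46, 58, 67, 76, 96, 103, 121, 139, 179, 197]
  TgoV GCTGT/5: at [1, 20, 37, 49, 88, 109, 134, 145, 154, 159, 173, 184, 206] ⇒ [6, 25, 42, 54, 93, 114, 139, 150, 159, 164, 178, 189, 211]

Pooled cuts: [6, 15, 25, 42, 46, 54, 58, 67, 76, 93, 96, 103, 114, 121, 139, 150, 159, 164, 178, 179, 189, 197, 211]

Fragments:
  [0,6): 6 bp
  [6,15): 9 bp
  [15,25): 10 bp
  [25,42): 17 bp
  [42,46): 4 bp
  [46,54): 8 bp
  [54,58): 4 bp
  [58,67): 9 bp
  [67,76): 9 bp
  [76,93): 17 bp
  [93,96): 3 bp
  [96,103): 7 bp
  [103,114): 11 bp
  [114,121): 7 bp
  [121,139): 18 bp
  [139,150): 11 bp
  [150,159): 9 bp
  [159,164): 5 bp
  [164,178): 14 bp
  [178,179): 1 bp
  [179,189): 10 bp
  [189,197): 8 bp
  [197,211): 14 bp
  [211,218): 7 bp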